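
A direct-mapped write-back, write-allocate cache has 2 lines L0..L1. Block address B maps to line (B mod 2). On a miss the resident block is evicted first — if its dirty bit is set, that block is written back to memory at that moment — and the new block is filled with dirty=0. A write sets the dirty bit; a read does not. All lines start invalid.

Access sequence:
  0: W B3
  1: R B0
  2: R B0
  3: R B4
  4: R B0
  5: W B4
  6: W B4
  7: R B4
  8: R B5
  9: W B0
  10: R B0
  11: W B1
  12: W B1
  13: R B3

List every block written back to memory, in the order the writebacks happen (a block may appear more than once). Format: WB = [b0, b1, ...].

  0 | W B3 → L1 miss [D]
  1 | R B0 → L0 miss [-]
  2 | R B0 → L0 hit [-]
  3 | R B4 → L0 miss [-]
  4 | R B0 → L0 miss [-]
  5 | W B4 → L0 miss [D]
  6 | W B4 → L0 hit [D]
  7 | R B4 → L0 hit [D]
  8 | R B5 → L1 miss wb→B3 [-]
  9 | W B0 → L0 miss wb→B4 [D]
  10 | R B0 → L0 hit [D]
  11 | W B1 → L1 miss [D]
  12 | W B1 → L1 hit [D]
  13 | R B3 → L1 miss wb→B1 [-]

WB = [3, 4, 1]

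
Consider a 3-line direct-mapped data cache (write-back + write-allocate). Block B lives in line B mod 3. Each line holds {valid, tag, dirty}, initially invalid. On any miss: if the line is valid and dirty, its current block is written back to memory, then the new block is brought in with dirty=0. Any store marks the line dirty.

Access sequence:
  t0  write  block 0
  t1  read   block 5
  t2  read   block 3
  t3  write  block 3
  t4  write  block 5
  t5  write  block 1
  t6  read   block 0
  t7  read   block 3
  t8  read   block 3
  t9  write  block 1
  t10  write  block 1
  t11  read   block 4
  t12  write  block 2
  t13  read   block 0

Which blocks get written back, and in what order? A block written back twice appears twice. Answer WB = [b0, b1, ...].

  0 | W B0 → L0 miss [D]
  1 | R B5 → L2 miss [-]
  2 | R B3 → L0 miss wb→B0 [-]
  3 | W B3 → L0 hit [D]
  4 | W B5 → L2 hit [D]
  5 | W B1 → L1 miss [D]
  6 | R B0 → L0 miss wb→B3 [-]
  7 | R B3 → L0 miss [-]
  8 | R B3 → L0 hit [-]
  9 | W B1 → L1 hit [D]
  10 | W B1 → L1 hit [D]
  11 | R B4 → L1 miss wb→B1 [-]
  12 | W B2 → L2 miss wb→B5 [D]
  13 | R B0 → L0 miss [-]

WB = [0, 3, 1, 5]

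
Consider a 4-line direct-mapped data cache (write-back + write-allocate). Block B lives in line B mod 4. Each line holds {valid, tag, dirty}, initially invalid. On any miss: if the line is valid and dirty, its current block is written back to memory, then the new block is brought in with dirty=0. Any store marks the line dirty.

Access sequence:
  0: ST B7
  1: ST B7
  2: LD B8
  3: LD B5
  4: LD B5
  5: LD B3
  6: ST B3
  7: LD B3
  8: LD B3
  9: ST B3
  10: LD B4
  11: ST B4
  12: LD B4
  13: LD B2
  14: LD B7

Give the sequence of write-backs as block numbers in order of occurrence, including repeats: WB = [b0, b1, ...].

WB = [7, 3]

0: W B7 -> L3 miss  d=D]
1: W B7 -> L3 hit  d=D]
2: R B8 -> L0 miss  d=-]
3: R B5 -> L1 miss  d=-]
4: R B5 -> L1 hit  d=-]
5: R B3 -> L3 miss wb->B7  d=-]
6: W B3 -> L3 hit  d=D]
7: R B3 -> L3 hit  d=D]
8: R B3 -> L3 hit  d=D]
9: W B3 -> L3 hit  d=D]
10: R B4 -> L0 miss  d=-]
11: W B4 -> L0 hit  d=D]
12: R B4 -> L0 hit  d=D]
13: R B2 -> L2 miss  d=-]
14: R B7 -> L3 miss wb->B3  d=-]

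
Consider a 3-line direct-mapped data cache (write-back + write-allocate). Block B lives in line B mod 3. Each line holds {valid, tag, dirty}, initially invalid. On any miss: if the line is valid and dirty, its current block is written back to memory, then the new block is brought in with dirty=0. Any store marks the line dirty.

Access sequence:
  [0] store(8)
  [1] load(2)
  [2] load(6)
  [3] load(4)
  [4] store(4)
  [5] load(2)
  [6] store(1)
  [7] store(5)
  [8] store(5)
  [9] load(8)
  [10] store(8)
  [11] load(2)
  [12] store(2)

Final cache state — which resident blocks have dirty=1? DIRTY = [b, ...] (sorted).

0: W B8 -> L2 miss  d=D]
1: R B2 -> L2 miss wb->B8  d=-]
2: R B6 -> L0 miss  d=-]
3: R B4 -> L1 miss  d=-]
4: W B4 -> L1 hit  d=D]
5: R B2 -> L2 hit  d=-]
6: W B1 -> L1 miss wb->B4  d=D]
7: W B5 -> L2 miss  d=D]
8: W B5 -> L2 hit  d=D]
9: R B8 -> L2 miss wb->B5  d=-]
10: W B8 -> L2 hit  d=D]
11: R B2 -> L2 miss wb->B8  d=-]
12: W B2 -> L2 hit  d=D]

DIRTY = [1, 2]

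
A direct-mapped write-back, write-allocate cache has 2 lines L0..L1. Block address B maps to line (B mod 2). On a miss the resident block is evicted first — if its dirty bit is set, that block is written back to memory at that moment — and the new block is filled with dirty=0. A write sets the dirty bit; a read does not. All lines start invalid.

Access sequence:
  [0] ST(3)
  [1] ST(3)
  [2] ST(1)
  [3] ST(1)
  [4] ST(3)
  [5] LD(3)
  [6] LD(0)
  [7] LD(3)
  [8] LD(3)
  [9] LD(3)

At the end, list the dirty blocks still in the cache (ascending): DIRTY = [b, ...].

DIRTY = [3]

  0 | W B3 → L1 miss [D]
  1 | W B3 → L1 hit [D]
  2 | W B1 → L1 miss wb→B3 [D]
  3 | W B1 → L1 hit [D]
  4 | W B3 → L1 miss wb→B1 [D]
  5 | R B3 → L1 hit [D]
  6 | R B0 → L0 miss [-]
  7 | R B3 → L1 hit [D]
  8 | R B3 → L1 hit [D]
  9 | R B3 → L1 hit [D]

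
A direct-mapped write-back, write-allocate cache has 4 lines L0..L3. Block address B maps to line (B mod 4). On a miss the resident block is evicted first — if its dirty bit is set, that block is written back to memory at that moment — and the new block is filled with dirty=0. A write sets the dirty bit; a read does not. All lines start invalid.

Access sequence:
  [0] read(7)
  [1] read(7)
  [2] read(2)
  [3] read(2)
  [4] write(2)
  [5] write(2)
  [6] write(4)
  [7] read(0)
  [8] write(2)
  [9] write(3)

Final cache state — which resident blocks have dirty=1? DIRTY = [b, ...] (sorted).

  0 | R B7 → L3 miss [-]
  1 | R B7 → L3 hit [-]
  2 | R B2 → L2 miss [-]
  3 | R B2 → L2 hit [-]
  4 | W B2 → L2 hit [D]
  5 | W B2 → L2 hit [D]
  6 | W B4 → L0 miss [D]
  7 | R B0 → L0 miss wb→B4 [-]
  8 | W B2 → L2 hit [D]
  9 | W B3 → L3 miss [D]

DIRTY = [2, 3]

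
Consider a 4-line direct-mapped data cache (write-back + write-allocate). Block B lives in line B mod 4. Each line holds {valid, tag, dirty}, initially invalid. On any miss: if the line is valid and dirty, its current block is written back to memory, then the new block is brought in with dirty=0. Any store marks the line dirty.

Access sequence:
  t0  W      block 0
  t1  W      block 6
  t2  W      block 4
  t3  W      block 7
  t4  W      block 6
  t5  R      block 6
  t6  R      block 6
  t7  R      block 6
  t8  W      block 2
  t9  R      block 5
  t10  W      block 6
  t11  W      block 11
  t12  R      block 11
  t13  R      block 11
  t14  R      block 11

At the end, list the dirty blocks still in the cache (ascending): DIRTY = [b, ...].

DIRTY = [4, 6, 11]

  0 | W B0 → L0 miss [D]
  1 | W B6 → L2 miss [D]
  2 | W B4 → L0 miss wb→B0 [D]
  3 | W B7 → L3 miss [D]
  4 | W B6 → L2 hit [D]
  5 | R B6 → L2 hit [D]
  6 | R B6 → L2 hit [D]
  7 | R B6 → L2 hit [D]
  8 | W B2 → L2 miss wb→B6 [D]
  9 | R B5 → L1 miss [-]
  10 | W B6 → L2 miss wb→B2 [D]
  11 | W B11 → L3 miss wb→B7 [D]
  12 | R B11 → L3 hit [D]
  13 | R B11 → L3 hit [D]
  14 | R B11 → L3 hit [D]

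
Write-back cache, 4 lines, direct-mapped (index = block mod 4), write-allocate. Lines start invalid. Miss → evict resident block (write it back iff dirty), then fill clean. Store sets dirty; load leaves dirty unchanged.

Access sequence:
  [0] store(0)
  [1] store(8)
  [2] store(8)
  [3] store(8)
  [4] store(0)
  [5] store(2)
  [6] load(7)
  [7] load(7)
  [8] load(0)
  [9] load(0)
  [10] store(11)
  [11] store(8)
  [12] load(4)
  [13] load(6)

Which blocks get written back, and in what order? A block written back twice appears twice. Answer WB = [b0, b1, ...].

WB = [0, 8, 0, 8, 2]

0: W B0 -> L0 miss  d=D]
1: W B8 -> L0 miss wb->B0  d=D]
2: W B8 -> L0 hit  d=D]
3: W B8 -> L0 hit  d=D]
4: W B0 -> L0 miss wb->B8  d=D]
5: W B2 -> L2 miss  d=D]
6: R B7 -> L3 miss  d=-]
7: R B7 -> L3 hit  d=-]
8: R B0 -> L0 hit  d=D]
9: R B0 -> L0 hit  d=D]
10: W B11 -> L3 miss  d=D]
11: W B8 -> L0 miss wb->B0  d=D]
12: R B4 -> L0 miss wb->B8  d=-]
13: R B6 -> L2 miss wb->B2  d=-]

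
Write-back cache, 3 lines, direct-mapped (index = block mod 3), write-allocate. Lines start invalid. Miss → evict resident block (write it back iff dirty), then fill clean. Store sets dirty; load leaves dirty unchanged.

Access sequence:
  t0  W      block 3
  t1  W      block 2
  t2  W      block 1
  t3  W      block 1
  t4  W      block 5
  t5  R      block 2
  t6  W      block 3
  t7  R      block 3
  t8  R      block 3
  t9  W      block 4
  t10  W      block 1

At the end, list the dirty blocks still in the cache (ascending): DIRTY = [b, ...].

DIRTY = [1, 3]

0: W B3 → L0 miss [D]
1: W B2 → L2 miss [D]
2: W B1 → L1 miss [D]
3: W B1 → L1 hit [D]
4: W B5 → L2 miss wb→B2 [D]
5: R B2 → L2 miss wb→B5 [-]
6: W B3 → L0 hit [D]
7: R B3 → L0 hit [D]
8: R B3 → L0 hit [D]
9: W B4 → L1 miss wb→B1 [D]
10: W B1 → L1 miss wb→B4 [D]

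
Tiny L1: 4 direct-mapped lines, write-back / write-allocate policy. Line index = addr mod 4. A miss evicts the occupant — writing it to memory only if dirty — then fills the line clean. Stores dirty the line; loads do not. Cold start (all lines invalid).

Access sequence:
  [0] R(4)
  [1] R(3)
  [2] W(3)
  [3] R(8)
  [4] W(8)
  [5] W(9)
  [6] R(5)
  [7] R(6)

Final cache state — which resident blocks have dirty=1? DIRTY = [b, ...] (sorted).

DIRTY = [3, 8]

0: R B4 -> L0 miss  d=-]
1: R B3 -> L3 miss  d=-]
2: W B3 -> L3 hit  d=D]
3: R B8 -> L0 miss  d=-]
4: W B8 -> L0 hit  d=D]
5: W B9 -> L1 miss  d=D]
6: R B5 -> L1 miss wb->B9  d=-]
7: R B6 -> L2 miss  d=-]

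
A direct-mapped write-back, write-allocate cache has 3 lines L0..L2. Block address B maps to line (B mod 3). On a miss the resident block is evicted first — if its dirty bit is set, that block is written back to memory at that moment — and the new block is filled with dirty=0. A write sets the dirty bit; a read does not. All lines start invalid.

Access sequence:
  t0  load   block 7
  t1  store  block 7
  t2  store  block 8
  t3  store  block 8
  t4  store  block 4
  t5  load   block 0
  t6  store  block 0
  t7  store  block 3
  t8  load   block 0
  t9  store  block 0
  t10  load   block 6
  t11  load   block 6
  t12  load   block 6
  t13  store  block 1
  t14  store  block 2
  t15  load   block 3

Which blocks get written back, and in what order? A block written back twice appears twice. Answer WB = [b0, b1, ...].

WB = [7, 0, 3, 0, 4, 8]

0: R B7 → L1 miss [-]
1: W B7 → L1 hit [D]
2: W B8 → L2 miss [D]
3: W B8 → L2 hit [D]
4: W B4 → L1 miss wb→B7 [D]
5: R B0 → L0 miss [-]
6: W B0 → L0 hit [D]
7: W B3 → L0 miss wb→B0 [D]
8: R B0 → L0 miss wb→B3 [-]
9: W B0 → L0 hit [D]
10: R B6 → L0 miss wb→B0 [-]
11: R B6 → L0 hit [-]
12: R B6 → L0 hit [-]
13: W B1 → L1 miss wb→B4 [D]
14: W B2 → L2 miss wb→B8 [D]
15: R B3 → L0 miss [-]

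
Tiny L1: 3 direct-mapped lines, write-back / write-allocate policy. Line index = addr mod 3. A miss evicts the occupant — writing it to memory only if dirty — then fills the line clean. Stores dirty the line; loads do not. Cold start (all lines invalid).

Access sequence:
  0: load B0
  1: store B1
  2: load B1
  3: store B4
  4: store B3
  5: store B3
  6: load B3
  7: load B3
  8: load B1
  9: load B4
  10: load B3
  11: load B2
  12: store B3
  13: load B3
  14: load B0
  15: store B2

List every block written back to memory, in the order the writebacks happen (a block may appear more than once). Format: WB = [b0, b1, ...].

0: R B0 -> L0 miss  d=-]
1: W B1 -> L1 miss  d=D]
2: R B1 -> L1 hit  d=D]
3: W B4 -> L1 miss wb->B1  d=D]
4: W B3 -> L0 miss  d=D]
5: W B3 -> L0 hit  d=D]
6: R B3 -> L0 hit  d=D]
7: R B3 -> L0 hit  d=D]
8: R B1 -> L1 miss wb->B4  d=-]
9: R B4 -> L1 miss  d=-]
10: R B3 -> L0 hit  d=D]
11: R B2 -> L2 miss  d=-]
12: W B3 -> L0 hit  d=D]
13: R B3 -> L0 hit  d=D]
14: R B0 -> L0 miss wb->B3  d=-]
15: W B2 -> L2 hit  d=D]

WB = [1, 4, 3]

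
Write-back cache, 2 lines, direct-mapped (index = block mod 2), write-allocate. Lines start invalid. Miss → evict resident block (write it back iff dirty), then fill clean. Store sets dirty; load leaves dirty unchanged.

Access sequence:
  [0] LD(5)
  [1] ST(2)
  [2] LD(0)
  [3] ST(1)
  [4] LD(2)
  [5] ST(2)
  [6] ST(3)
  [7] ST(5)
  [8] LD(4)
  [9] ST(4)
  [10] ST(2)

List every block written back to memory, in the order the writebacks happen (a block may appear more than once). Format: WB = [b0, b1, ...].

0: R B5 → L1 miss [-]
1: W B2 → L0 miss [D]
2: R B0 → L0 miss wb→B2 [-]
3: W B1 → L1 miss [D]
4: R B2 → L0 miss [-]
5: W B2 → L0 hit [D]
6: W B3 → L1 miss wb→B1 [D]
7: W B5 → L1 miss wb→B3 [D]
8: R B4 → L0 miss wb→B2 [-]
9: W B4 → L0 hit [D]
10: W B2 → L0 miss wb→B4 [D]

WB = [2, 1, 3, 2, 4]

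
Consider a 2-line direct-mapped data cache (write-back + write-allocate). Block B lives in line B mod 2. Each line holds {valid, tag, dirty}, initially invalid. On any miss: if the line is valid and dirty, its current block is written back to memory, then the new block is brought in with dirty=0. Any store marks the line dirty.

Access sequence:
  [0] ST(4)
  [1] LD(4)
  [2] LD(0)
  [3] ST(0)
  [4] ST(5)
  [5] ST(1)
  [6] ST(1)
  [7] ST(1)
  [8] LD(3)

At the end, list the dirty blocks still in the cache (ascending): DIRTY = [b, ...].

DIRTY = [0]

0: W B4 -> L0 miss  d=D]
1: R B4 -> L0 hit  d=D]
2: R B0 -> L0 miss wb->B4  d=-]
3: W B0 -> L0 hit  d=D]
4: W B5 -> L1 miss  d=D]
5: W B1 -> L1 miss wb->B5  d=D]
6: W B1 -> L1 hit  d=D]
7: W B1 -> L1 hit  d=D]
8: R B3 -> L1 miss wb->B1  d=-]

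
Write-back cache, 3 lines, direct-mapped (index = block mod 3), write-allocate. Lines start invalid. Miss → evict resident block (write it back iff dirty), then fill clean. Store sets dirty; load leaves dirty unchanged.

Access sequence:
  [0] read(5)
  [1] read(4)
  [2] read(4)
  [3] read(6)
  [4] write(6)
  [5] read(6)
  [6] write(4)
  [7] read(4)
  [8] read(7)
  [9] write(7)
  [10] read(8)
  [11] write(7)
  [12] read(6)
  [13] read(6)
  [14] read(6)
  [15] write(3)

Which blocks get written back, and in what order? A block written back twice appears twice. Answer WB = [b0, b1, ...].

  0 | R B5 → L2 miss [-]
  1 | R B4 → L1 miss [-]
  2 | R B4 → L1 hit [-]
  3 | R B6 → L0 miss [-]
  4 | W B6 → L0 hit [D]
  5 | R B6 → L0 hit [D]
  6 | W B4 → L1 hit [D]
  7 | R B4 → L1 hit [D]
  8 | R B7 → L1 miss wb→B4 [-]
  9 | W B7 → L1 hit [D]
  10 | R B8 → L2 miss [-]
  11 | W B7 → L1 hit [D]
  12 | R B6 → L0 hit [D]
  13 | R B6 → L0 hit [D]
  14 | R B6 → L0 hit [D]
  15 | W B3 → L0 miss wb→B6 [D]

WB = [4, 6]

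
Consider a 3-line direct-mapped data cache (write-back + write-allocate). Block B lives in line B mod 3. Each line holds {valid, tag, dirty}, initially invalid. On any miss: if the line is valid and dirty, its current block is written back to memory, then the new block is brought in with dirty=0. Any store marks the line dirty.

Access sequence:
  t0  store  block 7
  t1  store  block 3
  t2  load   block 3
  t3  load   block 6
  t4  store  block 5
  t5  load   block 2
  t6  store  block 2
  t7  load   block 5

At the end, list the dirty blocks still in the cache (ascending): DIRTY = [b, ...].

0: W B7 → L1 miss [D]
1: W B3 → L0 miss [D]
2: R B3 → L0 hit [D]
3: R B6 → L0 miss wb→B3 [-]
4: W B5 → L2 miss [D]
5: R B2 → L2 miss wb→B5 [-]
6: W B2 → L2 hit [D]
7: R B5 → L2 miss wb→B2 [-]

DIRTY = [7]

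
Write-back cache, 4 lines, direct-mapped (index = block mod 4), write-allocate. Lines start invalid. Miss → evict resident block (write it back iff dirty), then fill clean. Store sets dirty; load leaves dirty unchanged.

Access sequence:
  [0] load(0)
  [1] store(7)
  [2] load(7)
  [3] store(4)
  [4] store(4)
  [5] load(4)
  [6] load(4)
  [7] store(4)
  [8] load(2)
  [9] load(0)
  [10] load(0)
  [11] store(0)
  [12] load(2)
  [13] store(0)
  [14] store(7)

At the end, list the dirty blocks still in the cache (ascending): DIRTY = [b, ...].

0: R B0 -> L0 miss  d=-]
1: W B7 -> L3 miss  d=D]
2: R B7 -> L3 hit  d=D]
3: W B4 -> L0 miss  d=D]
4: W B4 -> L0 hit  d=D]
5: R B4 -> L0 hit  d=D]
6: R B4 -> L0 hit  d=D]
7: W B4 -> L0 hit  d=D]
8: R B2 -> L2 miss  d=-]
9: R B0 -> L0 miss wb->B4  d=-]
10: R B0 -> L0 hit  d=-]
11: W B0 -> L0 hit  d=D]
12: R B2 -> L2 hit  d=-]
13: W B0 -> L0 hit  d=D]
14: W B7 -> L3 hit  d=D]

DIRTY = [0, 7]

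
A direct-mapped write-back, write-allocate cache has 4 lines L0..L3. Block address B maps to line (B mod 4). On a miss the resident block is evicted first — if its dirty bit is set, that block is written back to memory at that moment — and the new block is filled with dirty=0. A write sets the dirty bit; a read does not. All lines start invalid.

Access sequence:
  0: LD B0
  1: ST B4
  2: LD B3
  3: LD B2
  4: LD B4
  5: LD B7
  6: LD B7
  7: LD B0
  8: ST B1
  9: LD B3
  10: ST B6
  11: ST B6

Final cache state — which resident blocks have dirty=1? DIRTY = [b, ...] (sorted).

DIRTY = [1, 6]

0: R B0 -> L0 miss  d=-]
1: W B4 -> L0 miss  d=D]
2: R B3 -> L3 miss  d=-]
3: R B2 -> L2 miss  d=-]
4: R B4 -> L0 hit  d=D]
5: R B7 -> L3 miss  d=-]
6: R B7 -> L3 hit  d=-]
7: R B0 -> L0 miss wb->B4  d=-]
8: W B1 -> L1 miss  d=D]
9: R B3 -> L3 miss  d=-]
10: W B6 -> L2 miss  d=D]
11: W B6 -> L2 hit  d=D]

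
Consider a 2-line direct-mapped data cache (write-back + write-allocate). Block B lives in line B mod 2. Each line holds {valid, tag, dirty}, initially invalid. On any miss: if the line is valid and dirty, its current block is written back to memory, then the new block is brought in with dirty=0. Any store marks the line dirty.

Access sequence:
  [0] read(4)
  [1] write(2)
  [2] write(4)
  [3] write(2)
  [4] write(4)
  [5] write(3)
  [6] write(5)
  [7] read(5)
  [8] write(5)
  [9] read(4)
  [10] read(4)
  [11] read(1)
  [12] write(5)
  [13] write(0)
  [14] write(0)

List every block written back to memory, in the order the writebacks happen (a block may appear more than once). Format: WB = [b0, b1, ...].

WB = [2, 4, 2, 3, 5, 4]

  0 | R B4 → L0 miss [-]
  1 | W B2 → L0 miss [D]
  2 | W B4 → L0 miss wb→B2 [D]
  3 | W B2 → L0 miss wb→B4 [D]
  4 | W B4 → L0 miss wb→B2 [D]
  5 | W B3 → L1 miss [D]
  6 | W B5 → L1 miss wb→B3 [D]
  7 | R B5 → L1 hit [D]
  8 | W B5 → L1 hit [D]
  9 | R B4 → L0 hit [D]
  10 | R B4 → L0 hit [D]
  11 | R B1 → L1 miss wb→B5 [-]
  12 | W B5 → L1 miss [D]
  13 | W B0 → L0 miss wb→B4 [D]
  14 | W B0 → L0 hit [D]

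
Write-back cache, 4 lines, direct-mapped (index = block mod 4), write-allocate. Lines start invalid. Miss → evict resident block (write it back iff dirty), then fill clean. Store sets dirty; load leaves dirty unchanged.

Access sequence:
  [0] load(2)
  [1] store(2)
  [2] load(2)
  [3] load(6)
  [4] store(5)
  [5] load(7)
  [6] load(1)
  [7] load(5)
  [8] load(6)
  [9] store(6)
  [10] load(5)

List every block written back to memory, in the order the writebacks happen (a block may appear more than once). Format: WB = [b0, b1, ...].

WB = [2, 5]

  0 | R B2 → L2 miss [-]
  1 | W B2 → L2 hit [D]
  2 | R B2 → L2 hit [D]
  3 | R B6 → L2 miss wb→B2 [-]
  4 | W B5 → L1 miss [D]
  5 | R B7 → L3 miss [-]
  6 | R B1 → L1 miss wb→B5 [-]
  7 | R B5 → L1 miss [-]
  8 | R B6 → L2 hit [-]
  9 | W B6 → L2 hit [D]
  10 | R B5 → L1 hit [-]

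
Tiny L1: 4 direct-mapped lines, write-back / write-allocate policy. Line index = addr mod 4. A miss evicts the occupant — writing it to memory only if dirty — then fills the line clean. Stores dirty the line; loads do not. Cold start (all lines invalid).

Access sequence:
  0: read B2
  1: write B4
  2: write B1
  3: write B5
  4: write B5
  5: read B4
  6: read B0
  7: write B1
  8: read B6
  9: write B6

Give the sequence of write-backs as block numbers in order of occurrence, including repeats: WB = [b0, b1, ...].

0: R B2 -> L2 miss  d=-]
1: W B4 -> L0 miss  d=D]
2: W B1 -> L1 miss  d=D]
3: W B5 -> L1 miss wb->B1  d=D]
4: W B5 -> L1 hit  d=D]
5: R B4 -> L0 hit  d=D]
6: R B0 -> L0 miss wb->B4  d=-]
7: W B1 -> L1 miss wb->B5  d=D]
8: R B6 -> L2 miss  d=-]
9: W B6 -> L2 hit  d=D]

WB = [1, 4, 5]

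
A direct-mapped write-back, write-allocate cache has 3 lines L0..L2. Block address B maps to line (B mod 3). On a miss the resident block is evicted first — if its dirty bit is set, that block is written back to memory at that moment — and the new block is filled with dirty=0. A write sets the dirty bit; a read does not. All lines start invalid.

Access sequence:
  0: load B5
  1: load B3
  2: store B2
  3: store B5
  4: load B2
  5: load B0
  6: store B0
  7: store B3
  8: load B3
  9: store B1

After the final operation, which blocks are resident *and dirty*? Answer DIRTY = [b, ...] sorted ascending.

  0 | R B5 → L2 miss [-]
  1 | R B3 → L0 miss [-]
  2 | W B2 → L2 miss [D]
  3 | W B5 → L2 miss wb→B2 [D]
  4 | R B2 → L2 miss wb→B5 [-]
  5 | R B0 → L0 miss [-]
  6 | W B0 → L0 hit [D]
  7 | W B3 → L0 miss wb→B0 [D]
  8 | R B3 → L0 hit [D]
  9 | W B1 → L1 miss [D]

DIRTY = [1, 3]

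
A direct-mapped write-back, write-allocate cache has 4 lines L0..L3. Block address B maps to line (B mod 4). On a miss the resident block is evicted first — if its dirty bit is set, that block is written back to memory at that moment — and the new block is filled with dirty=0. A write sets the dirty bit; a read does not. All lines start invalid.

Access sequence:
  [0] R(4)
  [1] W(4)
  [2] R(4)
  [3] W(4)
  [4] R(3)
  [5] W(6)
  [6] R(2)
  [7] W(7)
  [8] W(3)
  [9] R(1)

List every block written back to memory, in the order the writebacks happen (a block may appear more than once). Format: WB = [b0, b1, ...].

WB = [6, 7]

  0 | R B4 → L0 miss [-]
  1 | W B4 → L0 hit [D]
  2 | R B4 → L0 hit [D]
  3 | W B4 → L0 hit [D]
  4 | R B3 → L3 miss [-]
  5 | W B6 → L2 miss [D]
  6 | R B2 → L2 miss wb→B6 [-]
  7 | W B7 → L3 miss [D]
  8 | W B3 → L3 miss wb→B7 [D]
  9 | R B1 → L1 miss [-]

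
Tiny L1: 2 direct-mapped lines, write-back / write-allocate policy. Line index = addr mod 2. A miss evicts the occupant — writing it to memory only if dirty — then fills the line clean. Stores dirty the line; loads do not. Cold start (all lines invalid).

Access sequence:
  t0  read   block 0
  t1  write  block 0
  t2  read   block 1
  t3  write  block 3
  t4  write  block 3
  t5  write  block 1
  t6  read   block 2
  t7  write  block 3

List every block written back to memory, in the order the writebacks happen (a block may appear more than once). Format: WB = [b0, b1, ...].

  0 | R B0 → L0 miss [-]
  1 | W B0 → L0 hit [D]
  2 | R B1 → L1 miss [-]
  3 | W B3 → L1 miss [D]
  4 | W B3 → L1 hit [D]
  5 | W B1 → L1 miss wb→B3 [D]
  6 | R B2 → L0 miss wb→B0 [-]
  7 | W B3 → L1 miss wb→B1 [D]

WB = [3, 0, 1]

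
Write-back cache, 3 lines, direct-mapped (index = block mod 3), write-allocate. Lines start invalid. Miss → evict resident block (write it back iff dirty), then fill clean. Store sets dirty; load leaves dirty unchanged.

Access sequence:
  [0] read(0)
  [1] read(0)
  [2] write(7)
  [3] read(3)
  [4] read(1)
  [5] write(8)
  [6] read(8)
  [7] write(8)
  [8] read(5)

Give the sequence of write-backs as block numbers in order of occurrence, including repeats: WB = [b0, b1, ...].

0: R B0 -> L0 miss  d=-]
1: R B0 -> L0 hit  d=-]
2: W B7 -> L1 miss  d=D]
3: R B3 -> L0 miss  d=-]
4: R B1 -> L1 miss wb->B7  d=-]
5: W B8 -> L2 miss  d=D]
6: R B8 -> L2 hit  d=D]
7: W B8 -> L2 hit  d=D]
8: R B5 -> L2 miss wb->B8  d=-]

WB = [7, 8]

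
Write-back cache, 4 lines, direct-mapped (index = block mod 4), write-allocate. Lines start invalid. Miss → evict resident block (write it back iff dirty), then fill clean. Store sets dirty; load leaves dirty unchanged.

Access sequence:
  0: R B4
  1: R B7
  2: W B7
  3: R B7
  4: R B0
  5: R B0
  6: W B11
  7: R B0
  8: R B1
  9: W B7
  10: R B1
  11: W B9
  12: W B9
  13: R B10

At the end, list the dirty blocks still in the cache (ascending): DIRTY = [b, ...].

DIRTY = [7, 9]

0: R B4 -> L0 miss  d=-]
1: R B7 -> L3 miss  d=-]
2: W B7 -> L3 hit  d=D]
3: R B7 -> L3 hit  d=D]
4: R B0 -> L0 miss  d=-]
5: R B0 -> L0 hit  d=-]
6: W B11 -> L3 miss wb->B7  d=D]
7: R B0 -> L0 hit  d=-]
8: R B1 -> L1 miss  d=-]
9: W B7 -> L3 miss wb->B11  d=D]
10: R B1 -> L1 hit  d=-]
11: W B9 -> L1 miss  d=D]
12: W B9 -> L1 hit  d=D]
13: R B10 -> L2 miss  d=-]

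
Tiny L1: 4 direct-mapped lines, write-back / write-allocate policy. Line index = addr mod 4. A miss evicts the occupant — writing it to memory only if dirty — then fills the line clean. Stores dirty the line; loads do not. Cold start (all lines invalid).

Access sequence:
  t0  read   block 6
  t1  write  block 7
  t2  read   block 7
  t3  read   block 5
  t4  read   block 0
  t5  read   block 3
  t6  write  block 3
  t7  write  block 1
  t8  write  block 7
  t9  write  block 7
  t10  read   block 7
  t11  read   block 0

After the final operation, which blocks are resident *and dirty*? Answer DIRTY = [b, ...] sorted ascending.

DIRTY = [1, 7]

0: R B6 → L2 miss [-]
1: W B7 → L3 miss [D]
2: R B7 → L3 hit [D]
3: R B5 → L1 miss [-]
4: R B0 → L0 miss [-]
5: R B3 → L3 miss wb→B7 [-]
6: W B3 → L3 hit [D]
7: W B1 → L1 miss [D]
8: W B7 → L3 miss wb→B3 [D]
9: W B7 → L3 hit [D]
10: R B7 → L3 hit [D]
11: R B0 → L0 hit [-]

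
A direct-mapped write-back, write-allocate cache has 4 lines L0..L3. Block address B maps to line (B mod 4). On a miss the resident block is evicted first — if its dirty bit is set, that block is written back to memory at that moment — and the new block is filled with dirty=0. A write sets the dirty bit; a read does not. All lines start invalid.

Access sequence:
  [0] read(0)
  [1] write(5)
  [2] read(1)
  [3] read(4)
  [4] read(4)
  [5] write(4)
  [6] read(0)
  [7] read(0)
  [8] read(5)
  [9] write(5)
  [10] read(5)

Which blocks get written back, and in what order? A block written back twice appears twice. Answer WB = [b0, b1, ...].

WB = [5, 4]

0: R B0 -> L0 miss  d=-]
1: W B5 -> L1 miss  d=D]
2: R B1 -> L1 miss wb->B5  d=-]
3: R B4 -> L0 miss  d=-]
4: R B4 -> L0 hit  d=-]
5: W B4 -> L0 hit  d=D]
6: R B0 -> L0 miss wb->B4  d=-]
7: R B0 -> L0 hit  d=-]
8: R B5 -> L1 miss  d=-]
9: W B5 -> L1 hit  d=D]
10: R B5 -> L1 hit  d=D]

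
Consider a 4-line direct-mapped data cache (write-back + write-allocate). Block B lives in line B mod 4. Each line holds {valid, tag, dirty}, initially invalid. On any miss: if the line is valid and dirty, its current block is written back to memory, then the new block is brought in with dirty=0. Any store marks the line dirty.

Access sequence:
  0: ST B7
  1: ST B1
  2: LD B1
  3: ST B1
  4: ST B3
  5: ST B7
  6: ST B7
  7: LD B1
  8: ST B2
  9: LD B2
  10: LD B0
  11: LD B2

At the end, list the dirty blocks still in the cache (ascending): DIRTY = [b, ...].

DIRTY = [1, 2, 7]

0: W B7 -> L3 miss  d=D]
1: W B1 -> L1 miss  d=D]
2: R B1 -> L1 hit  d=D]
3: W B1 -> L1 hit  d=D]
4: W B3 -> L3 miss wb->B7  d=D]
5: W B7 -> L3 miss wb->B3  d=D]
6: W B7 -> L3 hit  d=D]
7: R B1 -> L1 hit  d=D]
8: W B2 -> L2 miss  d=D]
9: R B2 -> L2 hit  d=D]
10: R B0 -> L0 miss  d=-]
11: R B2 -> L2 hit  d=D]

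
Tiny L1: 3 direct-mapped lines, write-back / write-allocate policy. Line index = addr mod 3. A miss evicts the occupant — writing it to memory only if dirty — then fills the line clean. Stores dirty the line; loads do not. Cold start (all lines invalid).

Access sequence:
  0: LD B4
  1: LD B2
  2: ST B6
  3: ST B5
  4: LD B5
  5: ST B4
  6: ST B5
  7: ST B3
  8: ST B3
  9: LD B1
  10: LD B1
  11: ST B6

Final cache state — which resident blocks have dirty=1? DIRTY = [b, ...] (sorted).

DIRTY = [5, 6]

0: R B4 -> L1 miss  d=-]
1: R B2 -> L2 miss  d=-]
2: W B6 -> L0 miss  d=D]
3: W B5 -> L2 miss  d=D]
4: R B5 -> L2 hit  d=D]
5: W B4 -> L1 hit  d=D]
6: W B5 -> L2 hit  d=D]
7: W B3 -> L0 miss wb->B6  d=D]
8: W B3 -> L0 hit  d=D]
9: R B1 -> L1 miss wb->B4  d=-]
10: R B1 -> L1 hit  d=-]
11: W B6 -> L0 miss wb->B3  d=D]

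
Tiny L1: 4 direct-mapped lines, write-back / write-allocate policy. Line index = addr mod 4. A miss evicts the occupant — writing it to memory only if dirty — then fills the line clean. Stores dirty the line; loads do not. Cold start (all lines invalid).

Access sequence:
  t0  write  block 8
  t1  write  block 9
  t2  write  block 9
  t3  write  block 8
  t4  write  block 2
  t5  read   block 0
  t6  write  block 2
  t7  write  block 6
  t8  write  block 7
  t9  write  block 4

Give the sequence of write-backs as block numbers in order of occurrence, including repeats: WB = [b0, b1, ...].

WB = [8, 2]

  0 | W B8 → L0 miss [D]
  1 | W B9 → L1 miss [D]
  2 | W B9 → L1 hit [D]
  3 | W B8 → L0 hit [D]
  4 | W B2 → L2 miss [D]
  5 | R B0 → L0 miss wb→B8 [-]
  6 | W B2 → L2 hit [D]
  7 | W B6 → L2 miss wb→B2 [D]
  8 | W B7 → L3 miss [D]
  9 | W B4 → L0 miss [D]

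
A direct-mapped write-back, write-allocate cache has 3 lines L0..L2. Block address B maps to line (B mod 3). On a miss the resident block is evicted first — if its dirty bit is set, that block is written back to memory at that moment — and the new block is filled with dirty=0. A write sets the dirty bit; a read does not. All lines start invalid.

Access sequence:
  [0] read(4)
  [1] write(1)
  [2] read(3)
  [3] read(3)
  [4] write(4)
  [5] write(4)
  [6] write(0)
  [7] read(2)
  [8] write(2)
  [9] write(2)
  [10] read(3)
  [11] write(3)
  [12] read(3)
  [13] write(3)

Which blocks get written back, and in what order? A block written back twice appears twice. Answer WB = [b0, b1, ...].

WB = [1, 0]

0: R B4 -> L1 miss  d=-]
1: W B1 -> L1 miss  d=D]
2: R B3 -> L0 miss  d=-]
3: R B3 -> L0 hit  d=-]
4: W B4 -> L1 miss wb->B1  d=D]
5: W B4 -> L1 hit  d=D]
6: W B0 -> L0 miss  d=D]
7: R B2 -> L2 miss  d=-]
8: W B2 -> L2 hit  d=D]
9: W B2 -> L2 hit  d=D]
10: R B3 -> L0 miss wb->B0  d=-]
11: W B3 -> L0 hit  d=D]
12: R B3 -> L0 hit  d=D]
13: W B3 -> L0 hit  d=D]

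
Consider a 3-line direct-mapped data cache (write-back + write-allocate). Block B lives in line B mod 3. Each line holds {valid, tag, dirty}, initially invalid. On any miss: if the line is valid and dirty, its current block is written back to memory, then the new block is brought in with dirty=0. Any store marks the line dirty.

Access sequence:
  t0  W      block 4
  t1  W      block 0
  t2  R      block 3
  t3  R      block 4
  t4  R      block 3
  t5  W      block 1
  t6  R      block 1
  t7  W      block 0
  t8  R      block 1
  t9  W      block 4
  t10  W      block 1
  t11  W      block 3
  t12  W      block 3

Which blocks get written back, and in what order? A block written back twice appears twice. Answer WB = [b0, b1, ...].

WB = [0, 4, 1, 4, 0]

0: W B4 → L1 miss [D]
1: W B0 → L0 miss [D]
2: R B3 → L0 miss wb→B0 [-]
3: R B4 → L1 hit [D]
4: R B3 → L0 hit [-]
5: W B1 → L1 miss wb→B4 [D]
6: R B1 → L1 hit [D]
7: W B0 → L0 miss [D]
8: R B1 → L1 hit [D]
9: W B4 → L1 miss wb→B1 [D]
10: W B1 → L1 miss wb→B4 [D]
11: W B3 → L0 miss wb→B0 [D]
12: W B3 → L0 hit [D]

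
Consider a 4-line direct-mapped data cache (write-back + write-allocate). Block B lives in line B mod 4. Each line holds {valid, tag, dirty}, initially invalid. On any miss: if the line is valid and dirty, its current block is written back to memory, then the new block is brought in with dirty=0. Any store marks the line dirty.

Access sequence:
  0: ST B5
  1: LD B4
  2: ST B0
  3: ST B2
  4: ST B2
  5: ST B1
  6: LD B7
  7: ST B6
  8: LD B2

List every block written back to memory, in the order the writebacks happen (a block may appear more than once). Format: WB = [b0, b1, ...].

  0 | W B5 → L1 miss [D]
  1 | R B4 → L0 miss [-]
  2 | W B0 → L0 miss [D]
  3 | W B2 → L2 miss [D]
  4 | W B2 → L2 hit [D]
  5 | W B1 → L1 miss wb→B5 [D]
  6 | R B7 → L3 miss [-]
  7 | W B6 → L2 miss wb→B2 [D]
  8 | R B2 → L2 miss wb→B6 [-]

WB = [5, 2, 6]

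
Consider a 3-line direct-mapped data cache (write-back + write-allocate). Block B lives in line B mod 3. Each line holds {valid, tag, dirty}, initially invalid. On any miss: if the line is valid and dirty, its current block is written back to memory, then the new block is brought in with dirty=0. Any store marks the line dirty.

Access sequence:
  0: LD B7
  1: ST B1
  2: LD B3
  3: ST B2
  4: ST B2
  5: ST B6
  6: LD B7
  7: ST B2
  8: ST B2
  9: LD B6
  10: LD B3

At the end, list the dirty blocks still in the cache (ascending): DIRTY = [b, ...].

DIRTY = [2]

  0 | R B7 → L1 miss [-]
  1 | W B1 → L1 miss [D]
  2 | R B3 → L0 miss [-]
  3 | W B2 → L2 miss [D]
  4 | W B2 → L2 hit [D]
  5 | W B6 → L0 miss [D]
  6 | R B7 → L1 miss wb→B1 [-]
  7 | W B2 → L2 hit [D]
  8 | W B2 → L2 hit [D]
  9 | R B6 → L0 hit [D]
  10 | R B3 → L0 miss wb→B6 [-]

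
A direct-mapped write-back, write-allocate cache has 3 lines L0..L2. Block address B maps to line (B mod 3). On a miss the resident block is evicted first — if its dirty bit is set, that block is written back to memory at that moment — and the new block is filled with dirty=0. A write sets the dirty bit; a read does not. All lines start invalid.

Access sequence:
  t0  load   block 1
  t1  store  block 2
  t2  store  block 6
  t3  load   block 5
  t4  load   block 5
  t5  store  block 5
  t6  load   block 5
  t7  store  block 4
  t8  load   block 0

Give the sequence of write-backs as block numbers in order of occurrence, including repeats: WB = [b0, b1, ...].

WB = [2, 6]

0: R B1 → L1 miss [-]
1: W B2 → L2 miss [D]
2: W B6 → L0 miss [D]
3: R B5 → L2 miss wb→B2 [-]
4: R B5 → L2 hit [-]
5: W B5 → L2 hit [D]
6: R B5 → L2 hit [D]
7: W B4 → L1 miss [D]
8: R B0 → L0 miss wb→B6 [-]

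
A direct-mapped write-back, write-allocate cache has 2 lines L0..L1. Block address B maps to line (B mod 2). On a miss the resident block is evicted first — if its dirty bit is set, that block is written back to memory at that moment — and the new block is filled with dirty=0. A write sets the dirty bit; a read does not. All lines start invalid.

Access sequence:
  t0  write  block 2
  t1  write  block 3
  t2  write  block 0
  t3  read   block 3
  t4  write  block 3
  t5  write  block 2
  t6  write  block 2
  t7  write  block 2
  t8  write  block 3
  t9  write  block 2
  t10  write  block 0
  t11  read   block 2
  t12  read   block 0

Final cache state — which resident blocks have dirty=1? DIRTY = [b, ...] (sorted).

  0 | W B2 → L0 miss [D]
  1 | W B3 → L1 miss [D]
  2 | W B0 → L0 miss wb→B2 [D]
  3 | R B3 → L1 hit [D]
  4 | W B3 → L1 hit [D]
  5 | W B2 → L0 miss wb→B0 [D]
  6 | W B2 → L0 hit [D]
  7 | W B2 → L0 hit [D]
  8 | W B3 → L1 hit [D]
  9 | W B2 → L0 hit [D]
  10 | W B0 → L0 miss wb→B2 [D]
  11 | R B2 → L0 miss wb→B0 [-]
  12 | R B0 → L0 miss [-]

DIRTY = [3]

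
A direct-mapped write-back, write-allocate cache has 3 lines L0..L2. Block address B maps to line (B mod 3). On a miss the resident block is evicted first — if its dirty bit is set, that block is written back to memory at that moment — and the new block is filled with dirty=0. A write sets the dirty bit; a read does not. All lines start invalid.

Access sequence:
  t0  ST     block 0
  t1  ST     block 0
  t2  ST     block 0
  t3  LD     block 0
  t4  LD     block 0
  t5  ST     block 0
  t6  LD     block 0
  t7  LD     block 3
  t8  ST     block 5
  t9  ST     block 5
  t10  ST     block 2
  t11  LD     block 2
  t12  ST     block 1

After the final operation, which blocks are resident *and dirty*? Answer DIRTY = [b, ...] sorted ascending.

DIRTY = [1, 2]

0: W B0 -> L0 miss  d=D]
1: W B0 -> L0 hit  d=D]
2: W B0 -> L0 hit  d=D]
3: R B0 -> L0 hit  d=D]
4: R B0 -> L0 hit  d=D]
5: W B0 -> L0 hit  d=D]
6: R B0 -> L0 hit  d=D]
7: R B3 -> L0 miss wb->B0  d=-]
8: W B5 -> L2 miss  d=D]
9: W B5 -> L2 hit  d=D]
10: W B2 -> L2 miss wb->B5  d=D]
11: R B2 -> L2 hit  d=D]
12: W B1 -> L1 miss  d=D]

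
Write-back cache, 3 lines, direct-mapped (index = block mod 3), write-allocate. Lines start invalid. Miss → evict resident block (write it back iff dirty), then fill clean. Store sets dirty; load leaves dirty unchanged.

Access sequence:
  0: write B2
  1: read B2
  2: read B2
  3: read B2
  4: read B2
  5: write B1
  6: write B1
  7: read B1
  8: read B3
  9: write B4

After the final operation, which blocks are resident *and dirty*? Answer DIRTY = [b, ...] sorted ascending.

  0 | W B2 → L2 miss [D]
  1 | R B2 → L2 hit [D]
  2 | R B2 → L2 hit [D]
  3 | R B2 → L2 hit [D]
  4 | R B2 → L2 hit [D]
  5 | W B1 → L1 miss [D]
  6 | W B1 → L1 hit [D]
  7 | R B1 → L1 hit [D]
  8 | R B3 → L0 miss [-]
  9 | W B4 → L1 miss wb→B1 [D]

DIRTY = [2, 4]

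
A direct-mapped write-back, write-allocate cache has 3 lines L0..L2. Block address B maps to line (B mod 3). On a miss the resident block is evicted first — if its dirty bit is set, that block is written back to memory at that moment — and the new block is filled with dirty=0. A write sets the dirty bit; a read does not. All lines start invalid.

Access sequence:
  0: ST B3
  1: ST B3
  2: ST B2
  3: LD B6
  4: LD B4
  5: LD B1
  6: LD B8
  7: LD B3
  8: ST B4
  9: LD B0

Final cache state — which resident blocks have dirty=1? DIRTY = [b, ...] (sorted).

0: W B3 -> L0 miss  d=D]
1: W B3 -> L0 hit  d=D]
2: W B2 -> L2 miss  d=D]
3: R B6 -> L0 miss wb->B3  d=-]
4: R B4 -> L1 miss  d=-]
5: R B1 -> L1 miss  d=-]
6: R B8 -> L2 miss wb->B2  d=-]
7: R B3 -> L0 miss  d=-]
8: W B4 -> L1 miss  d=D]
9: R B0 -> L0 miss  d=-]

DIRTY = [4]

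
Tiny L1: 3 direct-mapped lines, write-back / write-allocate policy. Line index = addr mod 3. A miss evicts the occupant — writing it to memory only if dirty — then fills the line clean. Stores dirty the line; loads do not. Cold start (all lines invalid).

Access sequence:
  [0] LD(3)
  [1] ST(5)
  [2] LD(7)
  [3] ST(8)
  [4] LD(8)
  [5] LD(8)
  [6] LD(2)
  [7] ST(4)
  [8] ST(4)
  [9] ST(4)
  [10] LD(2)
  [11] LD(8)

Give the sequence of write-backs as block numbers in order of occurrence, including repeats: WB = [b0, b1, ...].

WB = [5, 8]

0: R B3 -> L0 miss  d=-]
1: W B5 -> L2 miss  d=D]
2: R B7 -> L1 miss  d=-]
3: W B8 -> L2 miss wb->B5  d=D]
4: R B8 -> L2 hit  d=D]
5: R B8 -> L2 hit  d=D]
6: R B2 -> L2 miss wb->B8  d=-]
7: W B4 -> L1 miss  d=D]
8: W B4 -> L1 hit  d=D]
9: W B4 -> L1 hit  d=D]
10: R B2 -> L2 hit  d=-]
11: R B8 -> L2 miss  d=-]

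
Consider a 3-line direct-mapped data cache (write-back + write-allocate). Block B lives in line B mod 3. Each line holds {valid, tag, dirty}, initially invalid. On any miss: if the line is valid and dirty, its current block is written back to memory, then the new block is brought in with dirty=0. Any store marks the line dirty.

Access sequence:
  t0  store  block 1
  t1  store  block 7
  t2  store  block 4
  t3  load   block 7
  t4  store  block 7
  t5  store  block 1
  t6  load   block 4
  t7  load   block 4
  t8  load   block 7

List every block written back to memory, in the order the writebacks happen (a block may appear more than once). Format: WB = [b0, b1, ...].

0: W B1 -> L1 miss  d=D]
1: W B7 -> L1 miss wb->B1  d=D]
2: W B4 -> L1 miss wb->B7  d=D]
3: R B7 -> L1 miss wb->B4  d=-]
4: W B7 -> L1 hit  d=D]
5: W B1 -> L1 miss wb->B7  d=D]
6: R B4 -> L1 miss wb->B1  d=-]
7: R B4 -> L1 hit  d=-]
8: R B7 -> L1 miss  d=-]

WB = [1, 7, 4, 7, 1]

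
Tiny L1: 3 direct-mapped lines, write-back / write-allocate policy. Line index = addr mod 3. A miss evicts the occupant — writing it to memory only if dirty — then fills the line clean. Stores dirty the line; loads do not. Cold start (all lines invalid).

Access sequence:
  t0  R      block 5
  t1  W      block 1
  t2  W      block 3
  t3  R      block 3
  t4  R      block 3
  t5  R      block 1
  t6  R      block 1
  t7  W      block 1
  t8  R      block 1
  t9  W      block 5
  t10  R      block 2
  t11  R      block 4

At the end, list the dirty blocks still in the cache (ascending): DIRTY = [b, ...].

DIRTY = [3]

0: R B5 -> L2 miss  d=-]
1: W B1 -> L1 miss  d=D]
2: W B3 -> L0 miss  d=D]
3: R B3 -> L0 hit  d=D]
4: R B3 -> L0 hit  d=D]
5: R B1 -> L1 hit  d=D]
6: R B1 -> L1 hit  d=D]
7: W B1 -> L1 hit  d=D]
8: R B1 -> L1 hit  d=D]
9: W B5 -> L2 hit  d=D]
10: R B2 -> L2 miss wb->B5  d=-]
11: R B4 -> L1 miss wb->B1  d=-]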